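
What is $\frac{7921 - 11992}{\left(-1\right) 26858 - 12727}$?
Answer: $\frac{1357}{13195} \approx 0.10284$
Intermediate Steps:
$\frac{7921 - 11992}{\left(-1\right) 26858 - 12727} = - \frac{4071}{-26858 - 12727} = - \frac{4071}{-39585} = \left(-4071\right) \left(- \frac{1}{39585}\right) = \frac{1357}{13195}$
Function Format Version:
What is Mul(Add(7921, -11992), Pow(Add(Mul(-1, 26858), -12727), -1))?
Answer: Rational(1357, 13195) ≈ 0.10284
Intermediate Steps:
Mul(Add(7921, -11992), Pow(Add(Mul(-1, 26858), -12727), -1)) = Mul(-4071, Pow(Add(-26858, -12727), -1)) = Mul(-4071, Pow(-39585, -1)) = Mul(-4071, Rational(-1, 39585)) = Rational(1357, 13195)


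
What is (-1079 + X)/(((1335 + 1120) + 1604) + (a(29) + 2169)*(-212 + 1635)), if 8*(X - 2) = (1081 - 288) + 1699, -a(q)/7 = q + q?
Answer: -1531/5025616 ≈ -0.00030464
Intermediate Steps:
a(q) = -14*q (a(q) = -7*(q + q) = -14*q)
X = 627/2 (X = 2 + ((1081 - 288) + 1699)/8 = 2 + (793 + 1699)/8 = 2 + (⅛)*2492 = 2 + 623/2 = 627/2 ≈ 313.50)
(-1079 + X)/(((1335 + 1120) + 1604) + (a(29) + 2169)*(-212 + 1635)) = (-1079 + 627/2)/(((1335 + 1120) + 1604) + (-14*29 + 2169)*(-212 + 1635)) = -1531/(2*((2455 + 1604) + (-406 + 2169)*1423)) = -1531/(2*(4059 + 1763*1423)) = -1531/(2*(4059 + 2508749)) = -1531/2/2512808 = -1531/2*1/2512808 = -1531/5025616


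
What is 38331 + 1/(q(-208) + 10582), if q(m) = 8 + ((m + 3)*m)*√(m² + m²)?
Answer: 603032748260382111/15732246700070 + 443456*√2/7866123350035 ≈ 38331.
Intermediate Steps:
q(m) = 8 + m*√2*√(m²)*(3 + m) (q(m) = 8 + ((3 + m)*m)*√(2*m²) = 8 + (m*(3 + m))*(√2*√(m²)) = 8 + m*√2*√(m²)*(3 + m))
38331 + 1/(q(-208) + 10582) = 38331 + 1/((8 + √2*(-208)²*√((-208)²) + 3*(-208)*√2*√((-208)²)) + 10582) = 38331 + 1/((8 + √2*43264*√43264 + 3*(-208)*√2*√43264) + 10582) = 38331 + 1/((8 + √2*43264*208 + 3*(-208)*√2*208) + 10582) = 38331 + 1/((8 + 8998912*√2 - 129792*√2) + 10582) = 38331 + 1/((8 + 8869120*√2) + 10582) = 38331 + 1/(10590 + 8869120*√2)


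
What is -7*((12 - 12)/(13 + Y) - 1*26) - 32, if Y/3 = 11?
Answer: 150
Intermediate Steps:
Y = 33 (Y = 3*11 = 33)
-7*((12 - 12)/(13 + Y) - 1*26) - 32 = -7*((12 - 12)/(13 + 33) - 1*26) - 32 = -7*(0/46 - 26) - 32 = -7*(0*(1/46) - 26) - 32 = -7*(0 - 26) - 32 = -7*(-26) - 32 = 182 - 32 = 150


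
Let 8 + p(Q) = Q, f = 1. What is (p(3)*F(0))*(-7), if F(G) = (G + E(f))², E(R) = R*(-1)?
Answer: 35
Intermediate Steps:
E(R) = -R
p(Q) = -8 + Q
F(G) = (-1 + G)² (F(G) = (G - 1*1)² = (G - 1)² = (-1 + G)²)
(p(3)*F(0))*(-7) = ((-8 + 3)*(-1 + 0)²)*(-7) = -5*(-1)²*(-7) = -5*1*(-7) = -5*(-7) = 35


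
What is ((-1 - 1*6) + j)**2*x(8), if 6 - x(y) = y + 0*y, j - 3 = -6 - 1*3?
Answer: -338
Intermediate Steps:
j = -6 (j = 3 + (-6 - 1*3) = 3 + (-6 - 3) = 3 - 9 = -6)
x(y) = 6 - y (x(y) = 6 - (y + 0*y) = 6 - (y + 0) = 6 - y)
((-1 - 1*6) + j)**2*x(8) = ((-1 - 1*6) - 6)**2*(6 - 1*8) = ((-1 - 6) - 6)**2*(6 - 8) = (-7 - 6)**2*(-2) = (-13)**2*(-2) = 169*(-2) = -338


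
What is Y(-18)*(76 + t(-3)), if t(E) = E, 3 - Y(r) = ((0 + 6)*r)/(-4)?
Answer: -1752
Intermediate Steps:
Y(r) = 3 + 3*r/2 (Y(r) = 3 - (0 + 6)*r/(-4) = 3 - 6*r*(-1)/4 = 3 - (-3)*r/2 = 3 + 3*r/2)
Y(-18)*(76 + t(-3)) = (3 + (3/2)*(-18))*(76 - 3) = (3 - 27)*73 = -24*73 = -1752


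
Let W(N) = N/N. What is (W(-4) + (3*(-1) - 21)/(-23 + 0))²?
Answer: 2209/529 ≈ 4.1758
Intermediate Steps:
W(N) = 1
(W(-4) + (3*(-1) - 21)/(-23 + 0))² = (1 + (3*(-1) - 21)/(-23 + 0))² = (1 + (-3 - 21)/(-23))² = (1 - 24*(-1/23))² = (1 + 24/23)² = (47/23)² = 2209/529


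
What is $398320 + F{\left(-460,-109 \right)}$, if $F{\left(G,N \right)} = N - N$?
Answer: $398320$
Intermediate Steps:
$F{\left(G,N \right)} = 0$
$398320 + F{\left(-460,-109 \right)} = 398320 + 0 = 398320$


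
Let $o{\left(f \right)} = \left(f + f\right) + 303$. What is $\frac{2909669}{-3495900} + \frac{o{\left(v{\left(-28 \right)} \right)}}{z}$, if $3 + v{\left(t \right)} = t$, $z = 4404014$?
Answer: $- \frac{6406690249733}{7697996271300} \approx -0.83225$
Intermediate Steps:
$v{\left(t \right)} = -3 + t$
$o{\left(f \right)} = 303 + 2 f$ ($o{\left(f \right)} = 2 f + 303 = 303 + 2 f$)
$\frac{2909669}{-3495900} + \frac{o{\left(v{\left(-28 \right)} \right)}}{z} = \frac{2909669}{-3495900} + \frac{303 + 2 \left(-3 - 28\right)}{4404014} = 2909669 \left(- \frac{1}{3495900}\right) + \left(303 + 2 \left(-31\right)\right) \frac{1}{4404014} = - \frac{2909669}{3495900} + \left(303 - 62\right) \frac{1}{4404014} = - \frac{2909669}{3495900} + 241 \cdot \frac{1}{4404014} = - \frac{2909669}{3495900} + \frac{241}{4404014} = - \frac{6406690249733}{7697996271300}$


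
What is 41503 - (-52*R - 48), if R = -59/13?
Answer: 41315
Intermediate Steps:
R = -59/13 (R = -59*1/13 = -59/13 ≈ -4.5385)
41503 - (-52*R - 48) = 41503 - (-52*(-59/13) - 48) = 41503 - (236 - 48) = 41503 - 1*188 = 41503 - 188 = 41315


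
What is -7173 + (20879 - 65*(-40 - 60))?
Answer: 20206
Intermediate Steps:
-7173 + (20879 - 65*(-40 - 60)) = -7173 + (20879 - 65*(-100)) = -7173 + (20879 + 6500) = -7173 + 27379 = 20206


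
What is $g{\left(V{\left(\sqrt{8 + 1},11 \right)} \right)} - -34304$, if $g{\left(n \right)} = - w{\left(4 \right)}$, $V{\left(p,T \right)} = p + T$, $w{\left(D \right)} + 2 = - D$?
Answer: $34310$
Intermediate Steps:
$w{\left(D \right)} = -2 - D$
$V{\left(p,T \right)} = T + p$
$g{\left(n \right)} = 6$ ($g{\left(n \right)} = - (-2 - 4) = \left(-1\right) \left(-6\right) = 6$)
$g{\left(V{\left(\sqrt{8 + 1},11 \right)} \right)} - -34304 = 6 - -34304 = 6 + 34304 = 34310$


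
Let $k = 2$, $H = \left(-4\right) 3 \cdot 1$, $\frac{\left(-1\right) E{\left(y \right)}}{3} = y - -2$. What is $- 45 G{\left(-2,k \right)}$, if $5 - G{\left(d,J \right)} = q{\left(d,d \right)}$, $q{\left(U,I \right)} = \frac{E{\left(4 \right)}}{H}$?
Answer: $- \frac{315}{2} \approx -157.5$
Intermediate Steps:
$E{\left(y \right)} = -6 - 3 y$ ($E{\left(y \right)} = - 3 \left(y - -2\right) = - 3 \left(y + 2\right) = - 3 \left(2 + y\right) = -6 - 3 y$)
$H = -12$ ($H = \left(-12\right) 1 = -12$)
$q{\left(U,I \right)} = \frac{3}{2}$ ($q{\left(U,I \right)} = \frac{-6 - 12}{-12} = \left(-6 - 12\right) \left(- \frac{1}{12}\right) = \left(-18\right) \left(- \frac{1}{12}\right) = \frac{3}{2}$)
$G{\left(d,J \right)} = \frac{7}{2}$ ($G{\left(d,J \right)} = 5 - \frac{3}{2} = \frac{7}{2}$)
$- 45 G{\left(-2,k \right)} = \left(-45\right) \frac{7}{2} = - \frac{315}{2}$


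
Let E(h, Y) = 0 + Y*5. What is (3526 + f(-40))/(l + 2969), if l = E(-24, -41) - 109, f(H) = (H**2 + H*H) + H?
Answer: 6686/2655 ≈ 2.5183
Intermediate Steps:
E(h, Y) = 5*Y (E(h, Y) = 0 + 5*Y = 5*Y)
f(H) = H + 2*H**2 (f(H) = (H**2 + H**2) + H = 2*H**2 + H = H + 2*H**2)
l = -314 (l = 5*(-41) - 109 = -205 - 109 = -314)
(3526 + f(-40))/(l + 2969) = (3526 - 40*(1 + 2*(-40)))/(-314 + 2969) = (3526 - 40*(1 - 80))/2655 = (3526 - 40*(-79))*(1/2655) = (3526 + 3160)*(1/2655) = 6686*(1/2655) = 6686/2655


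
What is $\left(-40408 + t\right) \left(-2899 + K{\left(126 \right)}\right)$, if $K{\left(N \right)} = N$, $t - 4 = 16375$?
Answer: $66632417$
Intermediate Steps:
$t = 16379$ ($t = 4 + 16375 = 16379$)
$\left(-40408 + t\right) \left(-2899 + K{\left(126 \right)}\right) = \left(-40408 + 16379\right) \left(-2899 + 126\right) = \left(-24029\right) \left(-2773\right) = 66632417$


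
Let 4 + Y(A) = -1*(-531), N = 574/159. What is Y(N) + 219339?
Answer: 219866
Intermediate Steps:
N = 574/159 (N = 574*(1/159) = 574/159 ≈ 3.6101)
Y(A) = 527 (Y(A) = -4 - 1*(-531) = -4 + 531 = 527)
Y(N) + 219339 = 527 + 219339 = 219866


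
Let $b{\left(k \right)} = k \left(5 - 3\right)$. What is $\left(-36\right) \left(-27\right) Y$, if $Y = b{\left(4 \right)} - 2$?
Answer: $5832$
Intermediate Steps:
$b{\left(k \right)} = 2 k$ ($b{\left(k \right)} = k 2 = 2 k$)
$Y = 6$ ($Y = 2 \cdot 4 - 2 = 8 - 2 = 6$)
$\left(-36\right) \left(-27\right) Y = \left(-36\right) \left(-27\right) 6 = 972 \cdot 6 = 5832$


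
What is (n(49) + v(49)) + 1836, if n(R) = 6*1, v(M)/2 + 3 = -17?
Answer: 1802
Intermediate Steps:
v(M) = -40 (v(M) = -6 + 2*(-17) = -6 - 34 = -40)
n(R) = 6
(n(49) + v(49)) + 1836 = (6 - 40) + 1836 = -34 + 1836 = 1802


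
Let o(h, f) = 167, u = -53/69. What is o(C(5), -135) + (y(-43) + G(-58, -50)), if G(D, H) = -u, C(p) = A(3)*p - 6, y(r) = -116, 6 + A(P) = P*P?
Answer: 3572/69 ≈ 51.768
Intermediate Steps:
A(P) = -6 + P² (A(P) = -6 + P*P = -6 + P²)
C(p) = -6 + 3*p (C(p) = (-6 + 3²)*p - 6 = (-6 + 9)*p - 6 = 3*p - 6 = -6 + 3*p)
u = -53/69 (u = -53*1/69 = -53/69 ≈ -0.76812)
G(D, H) = 53/69 (G(D, H) = -1*(-53/69) = 53/69)
o(C(5), -135) + (y(-43) + G(-58, -50)) = 167 + (-116 + 53/69) = 167 - 7951/69 = 3572/69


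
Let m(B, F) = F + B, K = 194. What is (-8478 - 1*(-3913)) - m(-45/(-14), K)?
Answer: -66671/14 ≈ -4762.2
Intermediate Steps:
m(B, F) = B + F
(-8478 - 1*(-3913)) - m(-45/(-14), K) = (-8478 - 1*(-3913)) - (-45/(-14) + 194) = (-8478 + 3913) - (-45*(-1/14) + 194) = -4565 - (45/14 + 194) = -4565 - 1*2761/14 = -4565 - 2761/14 = -66671/14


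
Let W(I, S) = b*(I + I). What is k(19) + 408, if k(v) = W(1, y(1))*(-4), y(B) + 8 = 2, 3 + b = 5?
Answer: 392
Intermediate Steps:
b = 2 (b = -3 + 5 = 2)
y(B) = -6 (y(B) = -8 + 2 = -6)
W(I, S) = 4*I (W(I, S) = 2*(I + I) = 2*(2*I) = 4*I)
k(v) = -16 (k(v) = (4*1)*(-4) = 4*(-4) = -16)
k(19) + 408 = -16 + 408 = 392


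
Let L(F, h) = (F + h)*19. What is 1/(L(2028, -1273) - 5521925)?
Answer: -1/5507580 ≈ -1.8157e-7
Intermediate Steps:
L(F, h) = 19*F + 19*h
1/(L(2028, -1273) - 5521925) = 1/((19*2028 + 19*(-1273)) - 5521925) = 1/((38532 - 24187) - 5521925) = 1/(14345 - 5521925) = 1/(-5507580) = -1/5507580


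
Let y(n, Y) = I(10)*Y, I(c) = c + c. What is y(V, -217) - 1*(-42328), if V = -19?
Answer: 37988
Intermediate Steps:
I(c) = 2*c
y(n, Y) = 20*Y (y(n, Y) = (2*10)*Y = 20*Y)
y(V, -217) - 1*(-42328) = 20*(-217) - 1*(-42328) = -4340 + 42328 = 37988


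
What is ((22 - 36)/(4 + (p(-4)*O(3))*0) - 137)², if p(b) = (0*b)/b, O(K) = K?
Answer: 78961/4 ≈ 19740.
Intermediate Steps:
p(b) = 0 (p(b) = 0/b = 0)
((22 - 36)/(4 + (p(-4)*O(3))*0) - 137)² = ((22 - 36)/(4 + (0*3)*0) - 137)² = (-14/(4 + 0*0) - 137)² = (-14/(4 + 0) - 137)² = (-14/4 - 137)² = (-14*¼ - 137)² = (-7/2 - 137)² = (-281/2)² = 78961/4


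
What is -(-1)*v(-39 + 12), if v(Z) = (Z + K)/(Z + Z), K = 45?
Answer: -⅓ ≈ -0.33333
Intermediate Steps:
v(Z) = (45 + Z)/(2*Z) (v(Z) = (Z + 45)/(Z + Z) = (45 + Z)/((2*Z)) = (45 + Z)*(1/(2*Z)) = (45 + Z)/(2*Z))
-(-1)*v(-39 + 12) = -(-1)*(45 + (-39 + 12))/(2*(-39 + 12)) = -(-1)*(½)*(45 - 27)/(-27) = -(-1)*(½)*(-1/27)*18 = -(-1)*(-1)/3 = -1*⅓ = -⅓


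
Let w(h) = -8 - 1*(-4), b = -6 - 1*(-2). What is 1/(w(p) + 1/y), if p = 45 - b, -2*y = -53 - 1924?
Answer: -1977/7906 ≈ -0.25006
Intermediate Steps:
y = 1977/2 (y = -(-53 - 1924)/2 = -½*(-1977) = 1977/2 ≈ 988.50)
b = -4 (b = -6 + 2 = -4)
p = 49 (p = 45 - 1*(-4) = 45 + 4 = 49)
w(h) = -4 (w(h) = -8 + 4 = -4)
1/(w(p) + 1/y) = 1/(-4 + 1/(1977/2)) = 1/(-4 + 2/1977) = 1/(-7906/1977) = -1977/7906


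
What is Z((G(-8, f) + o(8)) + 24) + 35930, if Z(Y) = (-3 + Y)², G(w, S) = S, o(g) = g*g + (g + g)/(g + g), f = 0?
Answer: 43326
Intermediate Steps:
o(g) = 1 + g² (o(g) = g² + (2*g)/((2*g)) = g² + (2*g)*(1/(2*g)) = g² + 1 = 1 + g²)
Z((G(-8, f) + o(8)) + 24) + 35930 = (-3 + ((0 + (1 + 8²)) + 24))² + 35930 = (-3 + ((0 + (1 + 64)) + 24))² + 35930 = (-3 + ((0 + 65) + 24))² + 35930 = (-3 + (65 + 24))² + 35930 = (-3 + 89)² + 35930 = 86² + 35930 = 7396 + 35930 = 43326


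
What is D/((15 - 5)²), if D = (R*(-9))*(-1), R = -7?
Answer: -63/100 ≈ -0.63000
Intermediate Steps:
D = -63 (D = -7*(-9)*(-1) = 63*(-1) = -63)
D/((15 - 5)²) = -63/(15 - 5)² = -63/(10²) = -63/100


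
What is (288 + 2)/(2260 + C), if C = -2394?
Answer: -145/67 ≈ -2.1642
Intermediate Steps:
(288 + 2)/(2260 + C) = (288 + 2)/(2260 - 2394) = 290/(-134) = 290*(-1/134) = -145/67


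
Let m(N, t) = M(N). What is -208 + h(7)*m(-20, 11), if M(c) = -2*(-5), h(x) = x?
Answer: -138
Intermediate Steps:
M(c) = 10
m(N, t) = 10
-208 + h(7)*m(-20, 11) = -208 + 7*10 = -208 + 70 = -138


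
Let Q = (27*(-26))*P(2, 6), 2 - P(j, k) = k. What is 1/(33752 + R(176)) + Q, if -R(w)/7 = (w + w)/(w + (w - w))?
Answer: 94736305/33738 ≈ 2808.0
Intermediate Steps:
P(j, k) = 2 - k
R(w) = -14 (R(w) = -7*(w + w)/(w + (w - w)) = -7*2*w/(w + 0) = -7*2*w/w = -7*2 = -14)
Q = 2808 (Q = (27*(-26))*(2 - 1*6) = -702*(2 - 6) = -702*(-4) = 2808)
1/(33752 + R(176)) + Q = 1/(33752 - 14) + 2808 = 1/33738 + 2808 = 94736305/33738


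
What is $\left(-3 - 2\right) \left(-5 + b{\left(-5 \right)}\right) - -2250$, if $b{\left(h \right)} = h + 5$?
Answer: $2275$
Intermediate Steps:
$b{\left(h \right)} = 5 + h$
$\left(-3 - 2\right) \left(-5 + b{\left(-5 \right)}\right) - -2250 = \left(-3 - 2\right) \left(-5 + \left(5 - 5\right)\right) - -2250 = - 5 \left(-5 + 0\right) + 2250 = \left(-5\right) \left(-5\right) + 2250 = 25 + 2250 = 2275$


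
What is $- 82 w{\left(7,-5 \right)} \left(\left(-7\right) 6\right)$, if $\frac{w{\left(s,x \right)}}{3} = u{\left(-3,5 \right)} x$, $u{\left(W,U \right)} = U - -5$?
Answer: $-516600$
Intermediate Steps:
$u{\left(W,U \right)} = 5 + U$ ($u{\left(W,U \right)} = U + 5 = 5 + U$)
$w{\left(s,x \right)} = 30 x$ ($w{\left(s,x \right)} = 3 \left(5 + 5\right) x = 3 \cdot 10 x = 30 x$)
$- 82 w{\left(7,-5 \right)} \left(\left(-7\right) 6\right) = - 82 \cdot 30 \left(-5\right) \left(\left(-7\right) 6\right) = \left(-82\right) \left(-150\right) \left(-42\right) = 12300 \left(-42\right) = -516600$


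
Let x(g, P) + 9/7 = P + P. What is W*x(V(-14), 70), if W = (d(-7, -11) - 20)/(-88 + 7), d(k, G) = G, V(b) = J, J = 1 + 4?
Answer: 30101/567 ≈ 53.088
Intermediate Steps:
J = 5
V(b) = 5
x(g, P) = -9/7 + 2*P (x(g, P) = -9/7 + (P + P) = -9/7 + 2*P)
W = 31/81 (W = (-11 - 20)/(-88 + 7) = -31/(-81) = -31*(-1/81) = 31/81 ≈ 0.38272)
W*x(V(-14), 70) = 31*(-9/7 + 2*70)/81 = 31*(-9/7 + 140)/81 = (31/81)*(971/7) = 30101/567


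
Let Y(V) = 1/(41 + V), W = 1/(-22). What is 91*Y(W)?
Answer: 2002/901 ≈ 2.2220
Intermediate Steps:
W = -1/22 ≈ -0.045455
91*Y(W) = 91/(41 - 1/22) = 91/(901/22) = 91*(22/901) = 2002/901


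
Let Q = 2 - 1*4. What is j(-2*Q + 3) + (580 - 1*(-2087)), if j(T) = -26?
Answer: 2641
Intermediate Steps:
Q = -2 (Q = 2 - 4 = -2)
j(-2*Q + 3) + (580 - 1*(-2087)) = -26 + (580 - 1*(-2087)) = -26 + (580 + 2087) = -26 + 2667 = 2641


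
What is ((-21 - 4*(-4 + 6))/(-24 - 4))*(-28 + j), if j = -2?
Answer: -435/14 ≈ -31.071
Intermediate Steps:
((-21 - 4*(-4 + 6))/(-24 - 4))*(-28 + j) = ((-21 - 4*(-4 + 6))/(-24 - 4))*(-28 - 2) = ((-21 - 4*2)/(-28))*(-30) = ((-21 - 8)*(-1/28))*(-30) = -29*(-1/28)*(-30) = (29/28)*(-30) = -435/14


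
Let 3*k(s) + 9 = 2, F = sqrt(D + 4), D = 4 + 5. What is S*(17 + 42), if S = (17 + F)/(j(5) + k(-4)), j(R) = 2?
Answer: -3009 - 177*sqrt(13) ≈ -3647.2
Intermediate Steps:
D = 9
F = sqrt(13) (F = sqrt(9 + 4) = sqrt(13) ≈ 3.6056)
k(s) = -7/3 (k(s) = -3 + (1/3)*2 = -3 + 2/3 = -7/3)
S = -51 - 3*sqrt(13) (S = (17 + sqrt(13))/(2 - 7/3) = (17 + sqrt(13))/(-1/3) = (17 + sqrt(13))*(-3) = -51 - 3*sqrt(13) ≈ -61.817)
S*(17 + 42) = (-51 - 3*sqrt(13))*(17 + 42) = (-51 - 3*sqrt(13))*59 = -3009 - 177*sqrt(13)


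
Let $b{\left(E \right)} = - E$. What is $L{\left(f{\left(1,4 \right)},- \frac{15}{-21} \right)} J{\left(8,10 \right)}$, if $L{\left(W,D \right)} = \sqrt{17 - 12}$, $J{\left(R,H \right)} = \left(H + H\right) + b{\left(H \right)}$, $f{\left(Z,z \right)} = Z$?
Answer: $10 \sqrt{5} \approx 22.361$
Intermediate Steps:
$J{\left(R,H \right)} = H$ ($J{\left(R,H \right)} = \left(H + H\right) - H = 2 H - H = H$)
$L{\left(W,D \right)} = \sqrt{5}$
$L{\left(f{\left(1,4 \right)},- \frac{15}{-21} \right)} J{\left(8,10 \right)} = \sqrt{5} \cdot 10 = 10 \sqrt{5}$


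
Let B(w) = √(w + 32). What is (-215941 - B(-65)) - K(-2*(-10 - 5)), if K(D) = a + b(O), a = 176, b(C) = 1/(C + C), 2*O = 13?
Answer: -2809522/13 - I*√33 ≈ -2.1612e+5 - 5.7446*I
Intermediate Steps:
O = 13/2 (O = (½)*13 = 13/2 ≈ 6.5000)
b(C) = 1/(2*C)
B(w) = √(32 + w)
K(D) = 2289/13 (K(D) = 176 + 1/(2*(13/2)) = 176 + (½)*(2/13) = 176 + 1/13 = 2289/13)
(-215941 - B(-65)) - K(-2*(-10 - 5)) = (-215941 - √(32 - 65)) - 1*2289/13 = (-215941 - √(-33)) - 2289/13 = (-215941 - I*√33) - 2289/13 = -2809522/13 - I*√33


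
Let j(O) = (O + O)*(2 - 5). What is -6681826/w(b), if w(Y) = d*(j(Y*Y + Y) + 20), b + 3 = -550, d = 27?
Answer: 3340913/24725466 ≈ 0.13512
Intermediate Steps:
b = -553 (b = -3 - 550 = -553)
j(O) = -6*O (j(O) = (2*O)*(-3) = -6*O)
w(Y) = 540 - 162*Y - 162*Y² (w(Y) = 27*(-6*(Y*Y + Y) + 20) = 27*(-6*(Y² + Y) + 20) = 27*(-6*(Y + Y²) + 20) = 27*((-6*Y - 6*Y²) + 20) = 27*(20 - 6*Y - 6*Y²) = 540 - 162*Y - 162*Y²)
-6681826/w(b) = -6681826/(540 - 162*(-553)*(1 - 553)) = -6681826/(540 - 162*(-553)*(-552)) = -6681826/(540 - 49451472) = -6681826/(-49450932) = -6681826*(-1/49450932) = 3340913/24725466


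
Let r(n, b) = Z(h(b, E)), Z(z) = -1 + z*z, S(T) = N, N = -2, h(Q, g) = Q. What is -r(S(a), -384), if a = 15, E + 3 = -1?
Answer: -147455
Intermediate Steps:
E = -4 (E = -3 - 1 = -4)
S(T) = -2
Z(z) = -1 + z**2
r(n, b) = -1 + b**2
-r(S(a), -384) = -(-1 + (-384)**2) = -(-1 + 147456) = -1*147455 = -147455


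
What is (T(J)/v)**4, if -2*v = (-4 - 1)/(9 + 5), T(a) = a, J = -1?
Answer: 614656/625 ≈ 983.45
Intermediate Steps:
v = 5/28 (v = -(-4 - 1)/(2*(9 + 5)) = -(-5)/(2*14) = -1/2*(-5/14) = 5/28 ≈ 0.17857)
(T(J)/v)**4 = (-1/5/28)**4 = (-1*28/5)**4 = (-28/5)**4 = 614656/625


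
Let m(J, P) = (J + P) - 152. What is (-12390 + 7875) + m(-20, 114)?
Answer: -4573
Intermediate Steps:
m(J, P) = -152 + J + P
(-12390 + 7875) + m(-20, 114) = (-12390 + 7875) + (-152 - 20 + 114) = -4515 - 58 = -4573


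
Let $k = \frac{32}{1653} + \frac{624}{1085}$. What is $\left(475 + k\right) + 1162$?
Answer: $\frac{2937033877}{1793505} \approx 1637.6$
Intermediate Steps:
$k = \frac{1066192}{1793505}$ ($k = 32 \cdot \frac{1}{1653} + 624 \cdot \frac{1}{1085} = \frac{32}{1653} + \frac{624}{1085} = \frac{1066192}{1793505} \approx 0.59447$)
$\left(475 + k\right) + 1162 = \left(475 + \frac{1066192}{1793505}\right) + 1162 = \frac{852981067}{1793505} + 1162 = \frac{2937033877}{1793505}$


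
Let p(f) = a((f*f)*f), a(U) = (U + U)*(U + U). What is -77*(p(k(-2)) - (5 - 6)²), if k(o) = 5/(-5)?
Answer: -231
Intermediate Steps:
k(o) = -1 (k(o) = 5*(-⅕) = -1)
a(U) = 4*U² (a(U) = (2*U)*(2*U) = 4*U²)
p(f) = 4*f⁶ (p(f) = 4*((f*f)*f)² = 4*(f²*f)² = 4*(f³)² = 4*f⁶)
-77*(p(k(-2)) - (5 - 6)²) = -77*(4*(-1)⁶ - (5 - 6)²) = -77*(4*1 - 1*(-1)²) = -77*(4 - 1*1) = -77*(4 - 1) = -77*3 = -231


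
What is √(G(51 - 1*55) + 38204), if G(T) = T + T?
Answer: 6*√1061 ≈ 195.44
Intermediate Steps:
G(T) = 2*T
√(G(51 - 1*55) + 38204) = √(2*(51 - 1*55) + 38204) = √(2*(51 - 55) + 38204) = √(2*(-4) + 38204) = √(-8 + 38204) = √38196 = 6*√1061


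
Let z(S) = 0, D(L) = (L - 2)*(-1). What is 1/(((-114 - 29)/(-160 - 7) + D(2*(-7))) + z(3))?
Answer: 167/2815 ≈ 0.059325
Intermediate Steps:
D(L) = 2 - L (D(L) = (-2 + L)*(-1) = 2 - L)
1/(((-114 - 29)/(-160 - 7) + D(2*(-7))) + z(3)) = 1/(((-114 - 29)/(-160 - 7) + (2 - 2*(-7))) + 0) = 1/((-143/(-167) + (2 - 1*(-14))) + 0) = 1/((-143*(-1/167) + (2 + 14)) + 0) = 1/((143/167 + 16) + 0) = 1/(2815/167 + 0) = 1/(2815/167) = 167/2815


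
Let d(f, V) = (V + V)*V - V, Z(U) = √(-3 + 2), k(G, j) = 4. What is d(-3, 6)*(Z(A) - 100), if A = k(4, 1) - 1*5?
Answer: -6600 + 66*I ≈ -6600.0 + 66.0*I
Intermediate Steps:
A = -1 (A = 4 - 1*5 = 4 - 5 = -1)
Z(U) = I (Z(U) = √(-1) = I)
d(f, V) = -V + 2*V² (d(f, V) = (2*V)*V - V = 2*V² - V = -V + 2*V²)
d(-3, 6)*(Z(A) - 100) = (6*(-1 + 2*6))*(I - 100) = (6*(-1 + 12))*(-100 + I) = (6*11)*(-100 + I) = 66*(-100 + I) = -6600 + 66*I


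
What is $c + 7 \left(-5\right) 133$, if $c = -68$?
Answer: $-4723$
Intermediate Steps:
$c + 7 \left(-5\right) 133 = -68 + 7 \left(-5\right) 133 = -68 - 4655 = -4723$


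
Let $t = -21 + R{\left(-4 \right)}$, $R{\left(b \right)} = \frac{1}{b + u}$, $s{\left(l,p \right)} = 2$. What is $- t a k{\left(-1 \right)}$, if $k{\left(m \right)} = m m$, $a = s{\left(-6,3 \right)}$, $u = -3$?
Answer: $\frac{296}{7} \approx 42.286$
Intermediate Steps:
$a = 2$
$k{\left(m \right)} = m^{2}$
$R{\left(b \right)} = \frac{1}{-3 + b}$ ($R{\left(b \right)} = \frac{1}{b - 3} = \frac{1}{-3 + b}$)
$t = - \frac{148}{7}$ ($t = -21 + \frac{1}{-3 - 4} = -21 + \frac{1}{-7} = -21 - \frac{1}{7} = - \frac{148}{7} \approx -21.143$)
$- t a k{\left(-1 \right)} = - \left(- \frac{148}{7}\right) 2 \left(-1\right)^{2} = - \frac{\left(-296\right) 1}{7} = \left(-1\right) \left(- \frac{296}{7}\right) = \frac{296}{7}$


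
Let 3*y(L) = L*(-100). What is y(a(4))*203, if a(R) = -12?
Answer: 81200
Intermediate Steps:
y(L) = -100*L/3 (y(L) = (L*(-100))/3 = (-100*L)/3 = -100*L/3)
y(a(4))*203 = -100/3*(-12)*203 = 400*203 = 81200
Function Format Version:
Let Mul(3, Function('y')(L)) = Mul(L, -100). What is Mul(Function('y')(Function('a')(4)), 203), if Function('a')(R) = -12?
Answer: 81200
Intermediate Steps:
Function('y')(L) = Mul(Rational(-100, 3), L) (Function('y')(L) = Mul(Rational(1, 3), Mul(L, -100)) = Mul(Rational(1, 3), Mul(-100, L)) = Mul(Rational(-100, 3), L))
Mul(Function('y')(Function('a')(4)), 203) = Mul(Mul(Rational(-100, 3), -12), 203) = Mul(400, 203) = 81200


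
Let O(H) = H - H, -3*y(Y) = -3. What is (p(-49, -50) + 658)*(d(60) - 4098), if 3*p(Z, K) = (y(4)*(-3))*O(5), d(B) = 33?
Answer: -2674770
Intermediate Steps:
y(Y) = 1 (y(Y) = -⅓*(-3) = 1)
O(H) = 0
p(Z, K) = 0 (p(Z, K) = ((1*(-3))*0)/3 = (-3*0)/3 = (⅓)*0 = 0)
(p(-49, -50) + 658)*(d(60) - 4098) = (0 + 658)*(33 - 4098) = 658*(-4065) = -2674770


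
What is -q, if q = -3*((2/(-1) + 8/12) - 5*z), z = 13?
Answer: -199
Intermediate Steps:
q = 199 (q = -3*((2/(-1) + 8/12) - 5*13) = -3*((2*(-1) + 8*(1/12)) - 65) = -3*((-2 + 2/3) - 65) = -3*(-4/3 - 65) = -3*(-199/3) = 199)
-q = -1*199 = -199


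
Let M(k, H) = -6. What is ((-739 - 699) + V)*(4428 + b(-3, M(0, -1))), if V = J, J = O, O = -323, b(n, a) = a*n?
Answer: -7829406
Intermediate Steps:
J = -323
V = -323
((-739 - 699) + V)*(4428 + b(-3, M(0, -1))) = ((-739 - 699) - 323)*(4428 - 6*(-3)) = (-1438 - 323)*(4428 + 18) = -1761*4446 = -7829406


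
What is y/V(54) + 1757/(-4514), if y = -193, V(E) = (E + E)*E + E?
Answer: -2803226/6642351 ≈ -0.42202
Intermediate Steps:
V(E) = E + 2*E² (V(E) = (2*E)*E + E = 2*E² + E = E + 2*E²)
y/V(54) + 1757/(-4514) = -193*1/(54*(1 + 2*54)) + 1757/(-4514) = -193*1/(54*(1 + 108)) + 1757*(-1/4514) = -193/(54*109) - 1757/4514 = -193/5886 - 1757/4514 = -2803226/6642351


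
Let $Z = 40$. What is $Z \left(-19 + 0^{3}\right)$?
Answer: $-760$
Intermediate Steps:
$Z \left(-19 + 0^{3}\right) = 40 \left(-19 + 0^{3}\right) = 40 \left(-19 + 0\right) = 40 \left(-19\right) = -760$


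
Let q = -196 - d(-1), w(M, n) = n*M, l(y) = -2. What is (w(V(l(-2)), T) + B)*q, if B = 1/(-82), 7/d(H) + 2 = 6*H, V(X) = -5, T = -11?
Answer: -7038549/656 ≈ -10730.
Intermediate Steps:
w(M, n) = M*n
d(H) = 7/(-2 + 6*H)
B = -1/82 ≈ -0.012195
q = -1561/8 (q = -196 - 7/(2*(-1 + 3*(-1))) = -196 - 7/(2*(-1 - 3)) = -196 - 7/(2*(-4)) = -196 - 7*(-1)/(2*4) = -196 - 1*(-7/8) = -196 + 7/8 = -1561/8 ≈ -195.13)
(w(V(l(-2)), T) + B)*q = (-5*(-11) - 1/82)*(-1561/8) = (55 - 1/82)*(-1561/8) = (4509/82)*(-1561/8) = -7038549/656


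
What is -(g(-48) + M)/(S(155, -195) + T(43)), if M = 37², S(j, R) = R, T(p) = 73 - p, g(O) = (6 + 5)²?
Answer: 298/33 ≈ 9.0303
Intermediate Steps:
g(O) = 121 (g(O) = 11² = 121)
M = 1369
-(g(-48) + M)/(S(155, -195) + T(43)) = -(121 + 1369)/(-195 + (73 - 1*43)) = -1490/(-195 + (73 - 43)) = -1490/(-195 + 30) = -1490/(-165) = -1490*(-1)/165 = -1*(-298/33) = 298/33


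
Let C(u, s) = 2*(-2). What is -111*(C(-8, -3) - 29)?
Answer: 3663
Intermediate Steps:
C(u, s) = -4
-111*(C(-8, -3) - 29) = -111*(-4 - 29) = -111*(-33) = 3663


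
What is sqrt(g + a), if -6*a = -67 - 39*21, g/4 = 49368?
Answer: sqrt(1778577)/3 ≈ 444.54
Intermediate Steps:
g = 197472 (g = 4*49368 = 197472)
a = 443/3 (a = -(-67 - 39*21)/6 = -(-67 - 819)/6 = -1/6*(-886) = 443/3 ≈ 147.67)
sqrt(g + a) = sqrt(197472 + 443/3) = sqrt(592859/3) = sqrt(1778577)/3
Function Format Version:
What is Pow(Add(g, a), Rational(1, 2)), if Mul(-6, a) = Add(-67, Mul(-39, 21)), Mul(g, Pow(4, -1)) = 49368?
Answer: Mul(Rational(1, 3), Pow(1778577, Rational(1, 2))) ≈ 444.54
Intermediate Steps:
g = 197472 (g = Mul(4, 49368) = 197472)
a = Rational(443, 3) (a = Mul(Rational(-1, 6), Add(-67, Mul(-39, 21))) = Mul(Rational(-1, 6), Add(-67, -819)) = Mul(Rational(-1, 6), -886) = Rational(443, 3) ≈ 147.67)
Pow(Add(g, a), Rational(1, 2)) = Pow(Add(197472, Rational(443, 3)), Rational(1, 2)) = Pow(Rational(592859, 3), Rational(1, 2)) = Mul(Rational(1, 3), Pow(1778577, Rational(1, 2)))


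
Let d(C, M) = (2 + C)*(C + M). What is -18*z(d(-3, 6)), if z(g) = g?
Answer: 54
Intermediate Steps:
-18*z(d(-3, 6)) = -18*((-3)**2 + 2*(-3) + 2*6 - 3*6) = -18*(9 - 6 + 12 - 18) = -18*(-3) = 54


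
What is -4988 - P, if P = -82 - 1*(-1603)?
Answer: -6509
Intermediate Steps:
P = 1521 (P = -82 + 1603 = 1521)
-4988 - P = -4988 - 1*1521 = -4988 - 1521 = -6509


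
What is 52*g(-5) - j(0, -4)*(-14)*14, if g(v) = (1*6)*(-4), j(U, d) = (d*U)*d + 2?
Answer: -856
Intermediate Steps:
j(U, d) = 2 + U*d² (j(U, d) = (U*d)*d + 2 = U*d² + 2 = 2 + U*d²)
g(v) = -24 (g(v) = 6*(-4) = -24)
52*g(-5) - j(0, -4)*(-14)*14 = 52*(-24) - (2 + 0*(-4)²)*(-14)*14 = -1248 - (2 + 0*16)*(-14)*14 = -1248 - (2 + 0)*(-14)*14 = -1248 - 2*(-14)*14 = -1248 - (-28)*14 = -1248 - 1*(-392) = -1248 + 392 = -856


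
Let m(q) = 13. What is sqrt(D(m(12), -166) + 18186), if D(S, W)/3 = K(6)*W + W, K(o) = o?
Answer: 70*sqrt(3) ≈ 121.24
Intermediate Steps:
D(S, W) = 21*W (D(S, W) = 3*(6*W + W) = 3*(7*W) = 21*W)
sqrt(D(m(12), -166) + 18186) = sqrt(21*(-166) + 18186) = sqrt(-3486 + 18186) = sqrt(14700) = 70*sqrt(3)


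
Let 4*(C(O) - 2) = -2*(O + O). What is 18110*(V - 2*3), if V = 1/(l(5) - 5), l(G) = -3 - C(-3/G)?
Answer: -5849530/53 ≈ -1.1037e+5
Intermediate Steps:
C(O) = 2 - O (C(O) = 2 + (-2*(O + O))/4 = 2 + (-4*O)/4 = 2 - O)
l(G) = -5 - 3/G (l(G) = -3 - (2 - (-3)/G) = -3 - (2 + 3/G) = -3 + (-2 - 3/G) = -5 - 3/G)
V = -5/53 (V = 1/((-5 - 3/5) - 5) = 1/(-28/5 - 5) = 1/(-53/5) = -5/53 ≈ -0.094340)
18110*(V - 2*3) = 18110*(-5/53 - 2*3) = 18110*(-5/53 - 6) = 18110*(-323/53) = -5849530/53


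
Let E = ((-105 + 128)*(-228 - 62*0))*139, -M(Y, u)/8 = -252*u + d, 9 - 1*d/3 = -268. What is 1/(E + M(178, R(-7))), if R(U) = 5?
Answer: -1/725484 ≈ -1.3784e-6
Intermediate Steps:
d = 831 (d = 27 - 3*(-268) = 27 + 804 = 831)
M(Y, u) = -6648 + 2016*u (M(Y, u) = -8*(-252*u + 831) = -8*(831 - 252*u) = -6648 + 2016*u)
E = -728916 (E = (23*(-228 + 0))*139 = (23*(-228))*139 = -5244*139 = -728916)
1/(E + M(178, R(-7))) = 1/(-728916 + (-6648 + 2016*5)) = 1/(-728916 + (-6648 + 10080)) = 1/(-728916 + 3432) = 1/(-725484) = -1/725484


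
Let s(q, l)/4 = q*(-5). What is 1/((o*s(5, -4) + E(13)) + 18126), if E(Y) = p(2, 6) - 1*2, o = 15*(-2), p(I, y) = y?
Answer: 1/21130 ≈ 4.7326e-5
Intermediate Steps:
o = -30
s(q, l) = -20*q (s(q, l) = 4*(q*(-5)) = 4*(-5*q) = -20*q)
E(Y) = 4 (E(Y) = 6 - 1*2 = 6 - 2 = 4)
1/((o*s(5, -4) + E(13)) + 18126) = 1/((-(-600)*5 + 4) + 18126) = 1/((-30*(-100) + 4) + 18126) = 1/((3000 + 4) + 18126) = 1/(3004 + 18126) = 1/21130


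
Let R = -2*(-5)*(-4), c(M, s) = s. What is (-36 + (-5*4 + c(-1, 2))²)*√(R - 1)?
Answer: 288*I*√41 ≈ 1844.1*I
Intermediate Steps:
R = -40 (R = 10*(-4) = -40)
(-36 + (-5*4 + c(-1, 2))²)*√(R - 1) = (-36 + (-5*4 + 2)²)*√(-40 - 1) = (-36 + (-20 + 2)²)*√(-41) = (-36 + (-18)²)*(I*√41) = (-36 + 324)*(I*√41) = 288*(I*√41) = 288*I*√41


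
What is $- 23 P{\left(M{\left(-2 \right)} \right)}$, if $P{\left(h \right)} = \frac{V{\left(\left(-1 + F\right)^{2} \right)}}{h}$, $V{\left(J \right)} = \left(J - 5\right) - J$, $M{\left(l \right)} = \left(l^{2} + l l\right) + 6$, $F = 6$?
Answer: $\frac{115}{14} \approx 8.2143$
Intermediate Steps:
$M{\left(l \right)} = 6 + 2 l^{2}$ ($M{\left(l \right)} = \left(l^{2} + l^{2}\right) + 6 = 2 l^{2} + 6 = 6 + 2 l^{2}$)
$V{\left(J \right)} = -5$ ($V{\left(J \right)} = \left(J - 5\right) - J = \left(-5 + J\right) - J = -5$)
$P{\left(h \right)} = - \frac{5}{h}$
$- 23 P{\left(M{\left(-2 \right)} \right)} = - 23 \left(- \frac{5}{6 + 2 \left(-2\right)^{2}}\right) = - 23 \left(- \frac{5}{6 + 2 \cdot 4}\right) = - 23 \left(- \frac{5}{6 + 8}\right) = - 23 \left(- \frac{5}{14}\right) = - 23 \left(\left(-5\right) \frac{1}{14}\right) = \left(-23\right) \left(- \frac{5}{14}\right) = \frac{115}{14}$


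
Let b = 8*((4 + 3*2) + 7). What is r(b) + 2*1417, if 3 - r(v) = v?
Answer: 2701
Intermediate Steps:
b = 136 (b = 8*((4 + 6) + 7) = 8*(10 + 7) = 8*17 = 136)
r(v) = 3 - v
r(b) + 2*1417 = (3 - 1*136) + 2*1417 = (3 - 136) + 2834 = -133 + 2834 = 2701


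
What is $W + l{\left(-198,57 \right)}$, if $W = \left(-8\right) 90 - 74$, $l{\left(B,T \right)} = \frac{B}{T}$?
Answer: $- \frac{15152}{19} \approx -797.47$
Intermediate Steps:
$W = -794$ ($W = -720 - 74 = -794$)
$W + l{\left(-198,57 \right)} = -794 - \frac{198}{57} = -794 - \frac{66}{19} = - \frac{15152}{19}$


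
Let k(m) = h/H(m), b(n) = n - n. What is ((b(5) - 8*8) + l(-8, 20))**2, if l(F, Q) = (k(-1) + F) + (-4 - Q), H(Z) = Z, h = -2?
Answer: 8836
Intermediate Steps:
b(n) = 0
k(m) = -2/m
l(F, Q) = -2 + F - Q (l(F, Q) = (-2/(-1) + F) + (-4 - Q) = (-2*(-1) + F) + (-4 - Q) = (2 + F) + (-4 - Q) = -2 + F - Q)
((b(5) - 8*8) + l(-8, 20))**2 = ((0 - 8*8) + (-2 - 8 - 1*20))**2 = ((0 - 64) + (-2 - 8 - 20))**2 = (-64 - 30)**2 = (-94)**2 = 8836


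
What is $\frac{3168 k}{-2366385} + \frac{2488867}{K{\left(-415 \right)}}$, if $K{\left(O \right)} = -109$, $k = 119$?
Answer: $- \frac{280459934663}{12282665} \approx -22834.0$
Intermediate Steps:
$\frac{3168 k}{-2366385} + \frac{2488867}{K{\left(-415 \right)}} = \frac{3168 \cdot 119}{-2366385} + \frac{2488867}{-109} = 376992 \left(- \frac{1}{2366385}\right) + 2488867 \left(- \frac{1}{109}\right) = - \frac{17952}{112685} - \frac{2488867}{109} = - \frac{280459934663}{12282665}$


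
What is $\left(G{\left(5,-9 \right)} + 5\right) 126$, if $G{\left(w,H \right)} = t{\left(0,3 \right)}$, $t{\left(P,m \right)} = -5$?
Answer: $0$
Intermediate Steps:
$G{\left(w,H \right)} = -5$
$\left(G{\left(5,-9 \right)} + 5\right) 126 = \left(-5 + 5\right) 126 = 0 \cdot 126 = 0$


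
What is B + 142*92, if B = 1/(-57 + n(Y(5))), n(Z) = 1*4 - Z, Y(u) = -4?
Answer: 640135/49 ≈ 13064.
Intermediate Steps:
n(Z) = 4 - Z
B = -1/49 (B = 1/(-57 + (4 - 1*(-4))) = 1/(-57 + (4 + 4)) = 1/(-57 + 8) = 1/(-49) = -1/49 ≈ -0.020408)
B + 142*92 = -1/49 + 142*92 = -1/49 + 13064 = 640135/49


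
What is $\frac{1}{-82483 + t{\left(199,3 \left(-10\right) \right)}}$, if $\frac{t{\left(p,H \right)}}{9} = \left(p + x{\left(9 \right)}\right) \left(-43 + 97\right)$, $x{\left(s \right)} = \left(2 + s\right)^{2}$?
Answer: $\frac{1}{73037} \approx 1.3692 \cdot 10^{-5}$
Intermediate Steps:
$t{\left(p,H \right)} = 58806 + 486 p$ ($t{\left(p,H \right)} = 9 \left(p + \left(2 + 9\right)^{2}\right) \left(-43 + 97\right) = 9 \left(p + 11^{2}\right) 54 = 9 \left(p + 121\right) 54 = 9 \left(121 + p\right) 54 = 9 \left(6534 + 54 p\right) = 58806 + 486 p$)
$\frac{1}{-82483 + t{\left(199,3 \left(-10\right) \right)}} = \frac{1}{-82483 + \left(58806 + 486 \cdot 199\right)} = \frac{1}{-82483 + \left(58806 + 96714\right)} = \frac{1}{-82483 + 155520} = \frac{1}{73037}$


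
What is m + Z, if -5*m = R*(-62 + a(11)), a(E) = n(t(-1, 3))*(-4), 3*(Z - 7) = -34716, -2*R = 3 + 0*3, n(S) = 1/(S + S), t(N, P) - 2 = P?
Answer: -289593/25 ≈ -11584.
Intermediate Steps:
t(N, P) = 2 + P
n(S) = 1/(2*S)
R = -3/2 (R = -(3 + 0*3)/2 = -(3 + 0)/2 = -½*3 = -3/2 ≈ -1.5000)
Z = -11565 (Z = 7 + (⅓)*(-34716) = 7 - 11572 = -11565)
a(E) = -⅖ (a(E) = (1/(2*(2 + 3)))*(-4) = ((½)/5)*(-4) = ((½)*(⅕))*(-4) = (⅒)*(-4) = -⅖)
m = -468/25 (m = -(-3)*(-62 - ⅖)/10 = -(-3)*(-312)/(10*5) = -⅕*468/5 = -468/25 ≈ -18.720)
m + Z = -468/25 - 11565 = -289593/25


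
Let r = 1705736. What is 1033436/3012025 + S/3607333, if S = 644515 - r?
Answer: 531523603663/10865377179325 ≈ 0.048919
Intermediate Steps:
S = -1061221 (S = 644515 - 1*1705736 = 644515 - 1705736 = -1061221)
1033436/3012025 + S/3607333 = 1033436/3012025 - 1061221/3607333 = 531523603663/10865377179325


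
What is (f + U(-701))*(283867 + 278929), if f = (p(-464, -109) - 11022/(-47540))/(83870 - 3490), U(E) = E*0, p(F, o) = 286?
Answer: 957278147969/477658150 ≈ 2004.1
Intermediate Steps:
U(E) = 0
f = 6803731/1910632600 (f = (286 - 11022/(-47540))/(83870 - 3490) = (286 - 11022*(-1/47540))/80380 = (286 + 5511/23770)*(1/80380) = (6803731/23770)*(1/80380) = 6803731/1910632600 ≈ 0.0035610)
(f + U(-701))*(283867 + 278929) = (6803731/1910632600 + 0)*(283867 + 278929) = (6803731/1910632600)*562796 = 957278147969/477658150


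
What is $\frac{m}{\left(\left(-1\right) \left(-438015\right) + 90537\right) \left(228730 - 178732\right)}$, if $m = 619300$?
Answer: $\frac{154825}{6606635724} \approx 2.3435 \cdot 10^{-5}$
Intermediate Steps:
$\frac{m}{\left(\left(-1\right) \left(-438015\right) + 90537\right) \left(228730 - 178732\right)} = \frac{619300}{\left(\left(-1\right) \left(-438015\right) + 90537\right) \left(228730 - 178732\right)} = \frac{619300}{\left(438015 + 90537\right) 49998} = \frac{619300}{528552 \cdot 49998} = \frac{619300}{26426542896} = 619300 \cdot \frac{1}{26426542896} = \frac{154825}{6606635724}$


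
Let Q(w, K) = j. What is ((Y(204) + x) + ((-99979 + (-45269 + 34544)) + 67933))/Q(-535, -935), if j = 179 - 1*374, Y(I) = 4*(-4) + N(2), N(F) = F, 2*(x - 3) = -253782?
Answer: 169673/195 ≈ 870.12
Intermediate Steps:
x = -126888 (x = 3 + (1/2)*(-253782) = 3 - 126891 = -126888)
Y(I) = -14 (Y(I) = 4*(-4) + 2 = -16 + 2 = -14)
j = -195 (j = 179 - 374 = -195)
Q(w, K) = -195
((Y(204) + x) + ((-99979 + (-45269 + 34544)) + 67933))/Q(-535, -935) = ((-14 - 126888) + ((-99979 + (-45269 + 34544)) + 67933))/(-195) = (-126902 + ((-99979 - 10725) + 67933))*(-1/195) = (-126902 + (-110704 + 67933))*(-1/195) = (-126902 - 42771)*(-1/195) = -169673*(-1/195) = 169673/195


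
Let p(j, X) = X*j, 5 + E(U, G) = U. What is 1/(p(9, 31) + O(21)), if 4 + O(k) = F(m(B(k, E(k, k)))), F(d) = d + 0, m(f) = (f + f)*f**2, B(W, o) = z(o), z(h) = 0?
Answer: 1/275 ≈ 0.0036364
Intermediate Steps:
E(U, G) = -5 + U
B(W, o) = 0
m(f) = 2*f**3 (m(f) = (2*f)*f**2 = 2*f**3)
F(d) = d
O(k) = -4 (O(k) = -4 + 2*0**3 = -4 + 2*0 = -4 + 0 = -4)
1/(p(9, 31) + O(21)) = 1/(31*9 - 4) = 1/(279 - 4) = 1/275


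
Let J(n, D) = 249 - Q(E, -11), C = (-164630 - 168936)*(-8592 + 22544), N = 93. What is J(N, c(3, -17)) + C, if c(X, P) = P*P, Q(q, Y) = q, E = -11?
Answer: -4653912572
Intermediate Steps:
C = -4653912832 (C = -333566*13952 = -4653912832)
c(X, P) = P²
J(n, D) = 260 (J(n, D) = 249 - 1*(-11) = 249 + 11 = 260)
J(N, c(3, -17)) + C = 260 - 4653912832 = -4653912572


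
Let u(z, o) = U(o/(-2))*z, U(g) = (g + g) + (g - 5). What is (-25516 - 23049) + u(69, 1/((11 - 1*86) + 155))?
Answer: -7825807/160 ≈ -48911.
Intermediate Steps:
U(g) = -5 + 3*g (U(g) = 2*g + (-5 + g) = -5 + 3*g)
u(z, o) = z*(-5 - 3*o/2) (u(z, o) = (-5 + 3*(o/(-2)))*z = (-5 + 3*(o*(-½)))*z = (-5 + 3*(-o/2))*z = (-5 - 3*o/2)*z = z*(-5 - 3*o/2))
(-25516 - 23049) + u(69, 1/((11 - 1*86) + 155)) = (-25516 - 23049) + (½)*69*(-10 - 3/((11 - 1*86) + 155)) = -48565 + (½)*69*(-10 - 3/((11 - 86) + 155)) = -48565 + (½)*69*(-10 - 3/(-75 + 155)) = -48565 + (½)*69*(-10 - 3/80) = -48565 + (½)*69*(-803/80) = -48565 - 55407/160 = -7825807/160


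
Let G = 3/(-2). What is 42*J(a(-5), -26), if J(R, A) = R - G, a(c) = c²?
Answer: 1113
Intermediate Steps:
G = -3/2 (G = 3*(-½) = -3/2 ≈ -1.5000)
J(R, A) = 3/2 + R (J(R, A) = R - 1*(-3/2) = R + 3/2 = 3/2 + R)
42*J(a(-5), -26) = 42*(3/2 + (-5)²) = 42*(3/2 + 25) = 42*(53/2) = 1113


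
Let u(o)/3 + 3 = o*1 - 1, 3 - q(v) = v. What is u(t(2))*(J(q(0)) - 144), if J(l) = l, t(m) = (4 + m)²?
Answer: -13536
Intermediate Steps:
q(v) = 3 - v
u(o) = -12 + 3*o (u(o) = -9 + 3*(o*1 - 1) = -9 + 3*(o - 1) = -9 + 3*(-1 + o) = -9 + (-3 + 3*o) = -12 + 3*o)
u(t(2))*(J(q(0)) - 144) = (-12 + 3*(4 + 2)²)*((3 - 1*0) - 144) = (-12 + 3*6²)*((3 + 0) - 144) = (-12 + 3*36)*(3 - 144) = (-12 + 108)*(-141) = 96*(-141) = -13536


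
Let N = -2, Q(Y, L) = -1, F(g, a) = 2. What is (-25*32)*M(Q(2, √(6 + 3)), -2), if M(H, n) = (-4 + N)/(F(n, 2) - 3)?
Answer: -4800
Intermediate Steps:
M(H, n) = 6 (M(H, n) = (-4 - 2)/(2 - 3) = -6/(-1) = -6*(-1) = 6)
(-25*32)*M(Q(2, √(6 + 3)), -2) = -25*32*6 = -800*6 = -4800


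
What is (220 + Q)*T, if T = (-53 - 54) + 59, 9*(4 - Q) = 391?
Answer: -26000/3 ≈ -8666.7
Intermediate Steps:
Q = -355/9 (Q = 4 - ⅑*391 = 4 - 391/9 = -355/9 ≈ -39.444)
T = -48 (T = -107 + 59 = -48)
(220 + Q)*T = (220 - 355/9)*(-48) = (1625/9)*(-48) = -26000/3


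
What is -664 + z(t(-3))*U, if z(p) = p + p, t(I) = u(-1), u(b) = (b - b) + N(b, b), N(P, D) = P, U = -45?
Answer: -574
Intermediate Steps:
u(b) = b (u(b) = (b - b) + b = 0 + b = b)
t(I) = -1
z(p) = 2*p
-664 + z(t(-3))*U = -664 + (2*(-1))*(-45) = -664 - 2*(-45) = -664 + 90 = -574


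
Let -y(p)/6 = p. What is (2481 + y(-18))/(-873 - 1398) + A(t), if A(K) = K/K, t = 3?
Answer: -106/757 ≈ -0.14003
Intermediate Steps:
y(p) = -6*p
A(K) = 1
(2481 + y(-18))/(-873 - 1398) + A(t) = (2481 - 6*(-18))/(-873 - 1398) + 1 = (2481 + 108)/(-2271) + 1 = 2589*(-1/2271) + 1 = -863/757 + 1 = -106/757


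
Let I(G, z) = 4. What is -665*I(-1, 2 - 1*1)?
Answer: -2660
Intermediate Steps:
-665*I(-1, 2 - 1*1) = -665*4 = -2660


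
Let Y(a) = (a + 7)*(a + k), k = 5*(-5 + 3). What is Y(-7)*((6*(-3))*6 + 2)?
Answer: 0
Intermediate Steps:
k = -10 (k = 5*(-2) = -10)
Y(a) = (-10 + a)*(7 + a) (Y(a) = (a + 7)*(a - 10) = (7 + a)*(-10 + a) = (-10 + a)*(7 + a))
Y(-7)*((6*(-3))*6 + 2) = (-70 + (-7)² - 3*(-7))*((6*(-3))*6 + 2) = (-70 + 49 + 21)*(-18*6 + 2) = 0*(-108 + 2) = 0*(-106) = 0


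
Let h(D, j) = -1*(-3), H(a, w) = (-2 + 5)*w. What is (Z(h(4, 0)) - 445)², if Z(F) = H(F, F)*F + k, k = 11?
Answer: 165649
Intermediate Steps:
H(a, w) = 3*w
h(D, j) = 3
Z(F) = 11 + 3*F² (Z(F) = (3*F)*F + 11 = 3*F² + 11 = 11 + 3*F²)
(Z(h(4, 0)) - 445)² = ((11 + 3*3²) - 445)² = ((11 + 3*9) - 445)² = ((11 + 27) - 445)² = (38 - 445)² = (-407)² = 165649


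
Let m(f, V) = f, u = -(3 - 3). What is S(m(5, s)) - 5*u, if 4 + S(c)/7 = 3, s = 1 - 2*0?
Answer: -7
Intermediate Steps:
s = 1 (s = 1 + 0 = 1)
u = 0 (u = -1*0 = 0)
S(c) = -7 (S(c) = -28 + 7*3 = -28 + 21 = -7)
S(m(5, s)) - 5*u = -7 - 5*0 = -7 + 0 = -7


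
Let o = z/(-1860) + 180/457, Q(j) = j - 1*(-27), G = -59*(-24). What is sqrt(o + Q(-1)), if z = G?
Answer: 2*sqrt(32153494035)/70835 ≈ 5.0629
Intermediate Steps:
G = 1416
z = 1416
Q(j) = 27 + j (Q(j) = j + 27 = 27 + j)
o = -26026/70835 (o = 1416/(-1860) + 180/457 = 1416*(-1/1860) + 180*(1/457) = -118/155 + 180/457 = -26026/70835 ≈ -0.36742)
sqrt(o + Q(-1)) = sqrt(-26026/70835 + (27 - 1)) = sqrt(-26026/70835 + 26) = sqrt(1815684/70835) = 2*sqrt(32153494035)/70835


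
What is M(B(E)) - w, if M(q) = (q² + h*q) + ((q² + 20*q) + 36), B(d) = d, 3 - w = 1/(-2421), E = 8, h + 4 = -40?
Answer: -75052/2421 ≈ -31.000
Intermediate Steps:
h = -44 (h = -4 - 40 = -44)
w = 7264/2421 (w = 3 - 1/(-2421) = 3 - 1*(-1/2421) = 3 + 1/2421 = 7264/2421 ≈ 3.0004)
M(q) = 36 - 24*q + 2*q² (M(q) = (q² - 44*q) + ((q² + 20*q) + 36) = (q² - 44*q) + (36 + q² + 20*q) = 36 - 24*q + 2*q²)
M(B(E)) - w = (36 - 24*8 + 2*8²) - 1*7264/2421 = (36 - 192 + 2*64) - 7264/2421 = (36 - 192 + 128) - 7264/2421 = -28 - 7264/2421 = -75052/2421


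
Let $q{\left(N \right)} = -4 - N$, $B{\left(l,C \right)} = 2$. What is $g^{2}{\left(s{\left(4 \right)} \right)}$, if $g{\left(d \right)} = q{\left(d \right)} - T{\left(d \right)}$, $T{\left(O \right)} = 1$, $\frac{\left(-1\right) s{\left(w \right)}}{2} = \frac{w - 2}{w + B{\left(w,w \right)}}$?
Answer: $\frac{169}{9} \approx 18.778$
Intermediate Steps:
$s{\left(w \right)} = - \frac{2 \left(-2 + w\right)}{2 + w}$ ($s{\left(w \right)} = - 2 \frac{w - 2}{w + 2} = - 2 \frac{-2 + w}{2 + w} = - \frac{2 \left(-2 + w\right)}{2 + w}$)
$g{\left(d \right)} = -5 - d$ ($g{\left(d \right)} = \left(-4 - d\right) - 1 = -5 - d$)
$g^{2}{\left(s{\left(4 \right)} \right)} = \left(-5 - \frac{2 \left(2 - 4\right)}{2 + 4}\right)^{2} = \left(-5 - \frac{2 \left(2 - 4\right)}{6}\right)^{2} = \left(-5 - 2 \cdot \frac{1}{6} \left(-2\right)\right)^{2} = \left(-5 - - \frac{2}{3}\right)^{2} = \left(-5 + \frac{2}{3}\right)^{2} = \left(- \frac{13}{3}\right)^{2} = \frac{169}{9}$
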